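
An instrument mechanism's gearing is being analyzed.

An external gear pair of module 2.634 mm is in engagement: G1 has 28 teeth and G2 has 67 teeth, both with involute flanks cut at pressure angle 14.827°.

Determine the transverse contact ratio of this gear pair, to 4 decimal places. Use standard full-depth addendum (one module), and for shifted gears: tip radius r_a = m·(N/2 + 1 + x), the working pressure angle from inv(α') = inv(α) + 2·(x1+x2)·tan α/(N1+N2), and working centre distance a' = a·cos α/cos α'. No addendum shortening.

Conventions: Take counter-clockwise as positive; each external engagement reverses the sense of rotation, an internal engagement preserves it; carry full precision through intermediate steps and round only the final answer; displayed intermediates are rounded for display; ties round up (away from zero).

2.0440

class = single-mesh tooth geometry [involute pair 28T × 67T, m = 2.634]
base radii: r_b1 = 35.648136, r_b2 = 85.300898
tip radii: r_a1 = 39.510000, r_a2 = 90.873000
no profile shift: α' = α, a' = a
action lengths: √(r_a1²−r_b1²) = 17.036739, √(r_a2²−r_b2²) = 31.331438
base pitch p_b = π·m·cos α = 7.999423
CR = (17.036739 + 31.331438 − 125.115000·sin 14.82700°)/7.999423 = 2.044033
contact ratio ≈ 2.0440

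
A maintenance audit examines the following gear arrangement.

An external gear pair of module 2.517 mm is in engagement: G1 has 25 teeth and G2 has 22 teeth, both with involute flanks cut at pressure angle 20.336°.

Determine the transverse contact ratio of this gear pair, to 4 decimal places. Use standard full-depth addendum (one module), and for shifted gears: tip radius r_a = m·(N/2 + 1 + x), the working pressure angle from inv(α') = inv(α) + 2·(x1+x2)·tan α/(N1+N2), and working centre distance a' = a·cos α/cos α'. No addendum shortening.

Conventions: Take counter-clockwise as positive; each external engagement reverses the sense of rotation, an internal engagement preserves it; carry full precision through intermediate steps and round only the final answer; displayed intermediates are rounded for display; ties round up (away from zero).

1.5835

class = single-mesh tooth geometry [involute pair 25T × 22T, m = 2.517]
base radii: r_b1 = 29.501466, r_b2 = 25.961290
tip radii: r_a1 = 33.979500, r_a2 = 30.204000
no profile shift: α' = α, a' = a
action lengths: √(r_a1²−r_b1²) = 16.860305, √(r_a2²−r_b2²) = 15.436742
base pitch p_b = π·m·cos α = 7.414527
CR = (16.860305 + 15.436742 − 59.149500·sin 20.33600°)/7.414527 = 1.583530
contact ratio ≈ 1.5835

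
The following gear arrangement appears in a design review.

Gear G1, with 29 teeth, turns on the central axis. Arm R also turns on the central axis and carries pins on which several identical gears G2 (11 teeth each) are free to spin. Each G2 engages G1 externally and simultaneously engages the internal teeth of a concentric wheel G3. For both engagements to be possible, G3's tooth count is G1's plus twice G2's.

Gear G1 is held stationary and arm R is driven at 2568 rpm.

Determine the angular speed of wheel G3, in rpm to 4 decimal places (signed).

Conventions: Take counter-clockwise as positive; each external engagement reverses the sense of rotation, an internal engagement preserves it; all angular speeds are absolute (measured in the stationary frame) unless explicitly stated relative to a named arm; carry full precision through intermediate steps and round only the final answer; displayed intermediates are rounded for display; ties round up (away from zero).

topology: planetary set — G1 29T / G2 11T / G3 51T, arm = carrier (Willis)
normalise by the input: solve with ω_arm = 1, then scale by 2568 rpm
ring teeth: 29 + 2·11 = 51
29(ω_sun−ω_arm) = −51(ω_ring−ω_arm),  ω_sun = 0, ω_arm = 1
ω_ring = 1 − (29/51)(0−1) = 80/51
scale: ω_ring = 80/51 × 2568 rpm = +4028.2353 rpm

+4028.2353 rpm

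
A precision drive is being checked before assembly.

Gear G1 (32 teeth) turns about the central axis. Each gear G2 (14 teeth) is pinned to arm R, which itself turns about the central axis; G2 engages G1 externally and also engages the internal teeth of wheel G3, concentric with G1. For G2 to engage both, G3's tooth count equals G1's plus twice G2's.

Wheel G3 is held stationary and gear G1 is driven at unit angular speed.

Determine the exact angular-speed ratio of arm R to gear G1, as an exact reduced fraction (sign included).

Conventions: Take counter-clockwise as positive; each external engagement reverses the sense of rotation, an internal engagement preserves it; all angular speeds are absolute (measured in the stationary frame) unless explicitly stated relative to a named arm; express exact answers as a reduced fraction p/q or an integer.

8/23

topology: planetary set — G1 32T / G2 14T / G3 60T, arm = carrier (Willis)
ring teeth: 32 + 2·14 = 60
32(ω_sun−ω_arm) = −60(ω_ring−ω_arm),  ω_ring = 0, ω_sun = 1
32(1−ω_arm) = −60(0−ω_arm)  ⇒  92·ω_arm = 32  ⇒  ω_arm = 8/23
ω_out/ω_in = 8/23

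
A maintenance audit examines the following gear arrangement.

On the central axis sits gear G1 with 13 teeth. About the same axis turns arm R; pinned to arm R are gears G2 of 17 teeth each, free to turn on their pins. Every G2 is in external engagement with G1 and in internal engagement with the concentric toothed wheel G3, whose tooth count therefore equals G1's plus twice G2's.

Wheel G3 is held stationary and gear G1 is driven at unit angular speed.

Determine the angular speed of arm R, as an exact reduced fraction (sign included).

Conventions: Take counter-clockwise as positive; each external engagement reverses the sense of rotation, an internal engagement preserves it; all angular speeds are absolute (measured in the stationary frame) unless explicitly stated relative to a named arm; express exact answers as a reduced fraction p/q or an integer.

recognized (axles ride arm R): planetary set, 13/17/47 teeth
ring teeth: 13 + 2·17 = 47
13(ω_sun−ω_arm) = −47(ω_ring−ω_arm),  ω_ring = 0, ω_sun = 1
13(1−ω_arm) = −47(0−ω_arm)  ⇒  60·ω_arm = 13  ⇒  ω_arm = 13/60
exact speed ratio = 13/60

13/60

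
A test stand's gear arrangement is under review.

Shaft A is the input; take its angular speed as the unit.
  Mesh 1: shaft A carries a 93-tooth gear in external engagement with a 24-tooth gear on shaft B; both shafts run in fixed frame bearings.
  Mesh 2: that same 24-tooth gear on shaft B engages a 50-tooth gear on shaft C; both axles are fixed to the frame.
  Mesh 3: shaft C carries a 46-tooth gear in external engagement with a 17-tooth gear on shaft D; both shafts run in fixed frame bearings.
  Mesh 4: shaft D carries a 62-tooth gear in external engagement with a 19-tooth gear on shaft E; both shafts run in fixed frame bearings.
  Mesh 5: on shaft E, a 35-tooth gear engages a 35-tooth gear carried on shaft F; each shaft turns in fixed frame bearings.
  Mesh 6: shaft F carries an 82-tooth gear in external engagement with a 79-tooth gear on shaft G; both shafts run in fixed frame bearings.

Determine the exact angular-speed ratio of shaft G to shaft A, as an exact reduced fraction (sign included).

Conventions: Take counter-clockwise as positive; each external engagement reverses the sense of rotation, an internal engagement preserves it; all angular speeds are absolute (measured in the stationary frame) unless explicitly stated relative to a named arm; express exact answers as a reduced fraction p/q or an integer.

10874676/637925

class = fixed-axis compound train [6 meshes; 6 ratios multiply, 6 sense flips]
mesh 1 [93T→24T]: running ratio 31/8, sense −
mesh 2 [24T→50T]: running ratio 93/50, sense +
mesh 3 [46T→17T]: running ratio 2139/425, sense −
mesh 4 [62T→19T]: running ratio 132618/8075, sense +
mesh 5 [35T→35T]: running ratio 132618/8075, sense −
mesh 6 [82T→79T]: running ratio 10874676/637925, sense +
ω_out/ω_in = 10874676/637925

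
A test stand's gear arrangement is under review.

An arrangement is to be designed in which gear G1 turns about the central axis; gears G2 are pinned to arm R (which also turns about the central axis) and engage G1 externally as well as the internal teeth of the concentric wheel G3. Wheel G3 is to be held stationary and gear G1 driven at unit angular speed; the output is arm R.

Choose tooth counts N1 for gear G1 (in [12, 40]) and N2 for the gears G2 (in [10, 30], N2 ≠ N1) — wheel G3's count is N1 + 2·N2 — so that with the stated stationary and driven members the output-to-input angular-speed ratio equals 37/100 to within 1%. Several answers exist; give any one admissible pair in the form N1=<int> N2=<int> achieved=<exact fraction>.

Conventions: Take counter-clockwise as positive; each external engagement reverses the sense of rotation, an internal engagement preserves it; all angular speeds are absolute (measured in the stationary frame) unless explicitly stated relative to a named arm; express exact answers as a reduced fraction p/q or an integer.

N1=37 N2=13 achieved=37/100

topology: planetary set — design target 37/100, arm = carrier (Willis)
Willis with ω_ring = 0: ω_arm/ω_sun = N1/(N1+N3); set equal to 37/100  ⇒  N3/N1 = 1/(37/100) − 1 = 63/37
N3 = N1 + 2·N2  ⇒  N2/N1 = (N3/N1 − 1)/2 = (63/37 − 1)/2 = 13/37
smallest multiple with N1 ≥ 12 and N2 ≥ 10: k = 1  ⇒  N1 = 1·37 = 37, N2 = 1·13 = 13 (N1 ≤ 40, N2 ≤ 30, N2 ≠ N1 ✓), N3 = 37 + 2·13 = 63
check: N1/(N1+N3) with N1 = 37, N3 = 63 gives 37/100; |achieved − target| = 0 ≤ 37/10000 ✓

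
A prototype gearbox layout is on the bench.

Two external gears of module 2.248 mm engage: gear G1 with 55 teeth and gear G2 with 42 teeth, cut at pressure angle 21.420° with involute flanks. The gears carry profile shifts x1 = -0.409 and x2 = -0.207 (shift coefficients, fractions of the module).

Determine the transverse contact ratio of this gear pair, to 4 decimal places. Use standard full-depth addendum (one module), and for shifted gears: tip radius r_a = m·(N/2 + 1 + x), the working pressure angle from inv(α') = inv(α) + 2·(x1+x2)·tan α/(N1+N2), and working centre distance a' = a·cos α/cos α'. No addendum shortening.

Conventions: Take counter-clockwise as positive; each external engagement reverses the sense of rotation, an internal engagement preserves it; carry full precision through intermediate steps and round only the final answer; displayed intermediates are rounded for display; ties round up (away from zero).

1.8237

single-mesh involute tooth geometry (55T engaging 42T at module 2.248)
base radii: r_b1 = 57.549993, r_b2 = 43.947268
tip radii: r_a1 = 63.148568, r_a2 = 48.990664
inv(α') = inv(21.420°) + 2·(-0.409-0.207)·tan α/(55+42) = 0.01346633  ⇒  α' = 19.35582°
a' = a·cos α / cos α' = 109.0280·cos 21.420°/cos 19.35582° = 107.577714
action lengths: √(r_a1²−r_b1²) = 25.994998, √(r_a2²−r_b2²) = 21.650008
base pitch p_b = π·m·cos α = 6.574496
CR = (25.994998 + 21.650008 − 107.577714·sin 19.35582°)/6.574496 = 1.823733
contact ratio ≈ 1.8237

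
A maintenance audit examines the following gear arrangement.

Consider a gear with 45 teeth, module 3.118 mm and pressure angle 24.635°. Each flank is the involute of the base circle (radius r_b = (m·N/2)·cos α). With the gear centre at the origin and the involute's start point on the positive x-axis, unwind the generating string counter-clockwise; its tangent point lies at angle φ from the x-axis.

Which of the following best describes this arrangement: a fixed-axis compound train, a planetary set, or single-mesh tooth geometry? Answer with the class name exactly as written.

topology: single-mesh involute geometry — m = 3.118, N = 45
classification: single-mesh tooth geometry

single-mesh tooth geometry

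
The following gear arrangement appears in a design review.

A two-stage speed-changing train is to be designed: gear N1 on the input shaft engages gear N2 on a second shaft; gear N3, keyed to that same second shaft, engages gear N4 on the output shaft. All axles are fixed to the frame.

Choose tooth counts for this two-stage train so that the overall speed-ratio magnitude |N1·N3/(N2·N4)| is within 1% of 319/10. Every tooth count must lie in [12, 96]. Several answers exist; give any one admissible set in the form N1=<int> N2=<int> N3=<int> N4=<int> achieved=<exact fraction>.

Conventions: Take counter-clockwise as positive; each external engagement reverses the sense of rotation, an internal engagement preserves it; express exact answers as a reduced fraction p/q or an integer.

class = fixed-axis compound train [2-stage, 319/10 wanted]
target = 319/10 in lowest terms: an exact hit needs N1·N3 = k·319 and N2·N4 = k·10 for one integer k, every count in [12, 96]; additionally prefer no 1:1 stage (N1 ≠ N2, N3 ≠ N4)
k = 1…17: no 1:1-free in-range split of k·319 and k·10 into factor pairs; take k = 18
k = 18: N1·N3 = 5742 = 66·87, N2·N4 = 180 = 12·15
achieved = 66·87/(12·15) = 319/10; |achieved − target| = 0 ≤ 319/1000 ✓

N1=66 N2=12 N3=87 N4=15 achieved=319/10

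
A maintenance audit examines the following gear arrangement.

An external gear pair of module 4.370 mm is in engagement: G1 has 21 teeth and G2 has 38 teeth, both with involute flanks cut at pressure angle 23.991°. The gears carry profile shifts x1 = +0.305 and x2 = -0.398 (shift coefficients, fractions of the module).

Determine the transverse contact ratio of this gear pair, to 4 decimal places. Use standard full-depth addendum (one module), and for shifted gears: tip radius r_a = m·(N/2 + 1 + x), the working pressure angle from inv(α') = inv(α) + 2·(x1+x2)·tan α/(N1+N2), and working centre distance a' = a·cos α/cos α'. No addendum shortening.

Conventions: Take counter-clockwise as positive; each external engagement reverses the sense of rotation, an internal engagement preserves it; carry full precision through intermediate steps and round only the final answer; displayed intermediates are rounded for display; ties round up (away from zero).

1.4717

recognized (one external pair, fixed centres): single-mesh tooth geometry, m = 4.370, N1 = 21, N2 = 38
base radii: r_b1 = 41.920964, r_b2 = 75.856983
tip radii: r_a1 = 51.587850, r_a2 = 85.660740
inv(α') = inv(23.991°) + 2·(+0.305-0.398)·tan α/(21+38) = 0.02491553  ⇒  α' = 23.57715°
a' = a·cos α / cos α' = 128.9150·cos 23.991°/cos 23.57715° = 128.505274
action lengths: √(r_a1²−r_b1²) = 30.065579, √(r_a2²−r_b2²) = 39.792970
base pitch p_b = π·m·cos α = 12.542723
CR = (30.065579 + 39.792970 − 128.505274·sin 23.57715°)/12.542723 = 1.471654
contact ratio ≈ 1.4717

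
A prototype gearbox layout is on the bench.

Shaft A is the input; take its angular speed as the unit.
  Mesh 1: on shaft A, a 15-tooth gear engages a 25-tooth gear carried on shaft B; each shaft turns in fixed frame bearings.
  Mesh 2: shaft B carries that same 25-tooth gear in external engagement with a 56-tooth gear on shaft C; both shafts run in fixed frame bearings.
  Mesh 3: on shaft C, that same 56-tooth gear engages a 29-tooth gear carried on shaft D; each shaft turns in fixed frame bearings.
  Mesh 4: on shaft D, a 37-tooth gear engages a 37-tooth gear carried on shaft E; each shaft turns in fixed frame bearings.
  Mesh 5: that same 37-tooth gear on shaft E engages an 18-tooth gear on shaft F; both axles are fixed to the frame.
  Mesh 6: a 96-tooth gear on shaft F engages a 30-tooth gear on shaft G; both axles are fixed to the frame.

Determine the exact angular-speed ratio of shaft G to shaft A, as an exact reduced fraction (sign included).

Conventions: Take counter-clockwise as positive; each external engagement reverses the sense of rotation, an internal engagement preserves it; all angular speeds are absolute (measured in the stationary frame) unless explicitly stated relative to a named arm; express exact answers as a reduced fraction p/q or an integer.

296/87

class = fixed-axis compound train [6 meshes; 6 ratios multiply, 6 sense flips]
mesh 1 [15T→25T]: running ratio 3/5, sense −
mesh 2 [25T→56T]: running ratio 15/56, sense +
mesh 3 [56T→29T]: running ratio 15/29, sense −
mesh 4 [37T→37T]: running ratio 15/29, sense +
mesh 5 [37T→18T]: running ratio 185/174, sense −
mesh 6 [96T→30T]: running ratio 296/87, sense +
ω_out/ω_in = 296/87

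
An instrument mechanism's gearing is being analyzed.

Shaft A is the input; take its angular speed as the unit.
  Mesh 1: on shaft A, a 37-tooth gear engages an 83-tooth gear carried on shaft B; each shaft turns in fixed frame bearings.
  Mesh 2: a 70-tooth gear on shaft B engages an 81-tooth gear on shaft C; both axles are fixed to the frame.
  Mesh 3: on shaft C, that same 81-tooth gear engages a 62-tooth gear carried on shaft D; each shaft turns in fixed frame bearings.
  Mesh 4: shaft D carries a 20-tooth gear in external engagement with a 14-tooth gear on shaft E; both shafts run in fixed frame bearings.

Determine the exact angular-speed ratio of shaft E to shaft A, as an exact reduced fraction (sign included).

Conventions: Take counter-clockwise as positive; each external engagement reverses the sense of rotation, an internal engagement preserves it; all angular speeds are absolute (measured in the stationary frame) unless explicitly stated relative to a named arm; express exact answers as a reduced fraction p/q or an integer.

class = fixed-axis compound train [4 meshes; 4 ratios multiply, 4 sense flips]
mesh 1 [37T→83T]: running ratio 37/83, sense −
mesh 2 [70T→81T]: running ratio 2590/6723, sense +
mesh 3 [81T→62T]: running ratio 1295/2573, sense −
mesh 4 [20T→14T]: running ratio 1850/2573, sense +
ω_out/ω_in = 1850/2573

1850/2573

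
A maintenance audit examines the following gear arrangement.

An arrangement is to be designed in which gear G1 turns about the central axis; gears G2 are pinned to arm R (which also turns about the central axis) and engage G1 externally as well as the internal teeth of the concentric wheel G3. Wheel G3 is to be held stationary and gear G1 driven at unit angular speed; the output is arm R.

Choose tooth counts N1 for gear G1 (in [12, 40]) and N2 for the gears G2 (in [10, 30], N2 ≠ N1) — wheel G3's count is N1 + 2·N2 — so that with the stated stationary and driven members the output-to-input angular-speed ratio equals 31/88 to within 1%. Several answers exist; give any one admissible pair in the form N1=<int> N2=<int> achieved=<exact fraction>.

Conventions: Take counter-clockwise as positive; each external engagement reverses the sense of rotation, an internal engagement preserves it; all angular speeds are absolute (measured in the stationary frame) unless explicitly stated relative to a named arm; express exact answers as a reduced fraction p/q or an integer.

class = planetary set [ratio 31/88 wanted; Willis about the carrier]
Willis with ω_ring = 0: ω_arm/ω_sun = N1/(N1+N3); set equal to 31/88  ⇒  N3/N1 = 1/(31/88) − 1 = 57/31
N3 = N1 + 2·N2  ⇒  N2/N1 = (N3/N1 − 1)/2 = (57/31 − 1)/2 = 13/31
smallest multiple with N1 ≥ 12 and N2 ≥ 10: k = 1  ⇒  N1 = 1·31 = 31, N2 = 1·13 = 13 (N1 ≤ 40, N2 ≤ 30, N2 ≠ N1 ✓), N3 = 31 + 2·13 = 57
check: N1/(N1+N3) with N1 = 31, N3 = 57 gives 31/88; |achieved − target| = 0 ≤ 31/8800 ✓

N1=31 N2=13 achieved=31/88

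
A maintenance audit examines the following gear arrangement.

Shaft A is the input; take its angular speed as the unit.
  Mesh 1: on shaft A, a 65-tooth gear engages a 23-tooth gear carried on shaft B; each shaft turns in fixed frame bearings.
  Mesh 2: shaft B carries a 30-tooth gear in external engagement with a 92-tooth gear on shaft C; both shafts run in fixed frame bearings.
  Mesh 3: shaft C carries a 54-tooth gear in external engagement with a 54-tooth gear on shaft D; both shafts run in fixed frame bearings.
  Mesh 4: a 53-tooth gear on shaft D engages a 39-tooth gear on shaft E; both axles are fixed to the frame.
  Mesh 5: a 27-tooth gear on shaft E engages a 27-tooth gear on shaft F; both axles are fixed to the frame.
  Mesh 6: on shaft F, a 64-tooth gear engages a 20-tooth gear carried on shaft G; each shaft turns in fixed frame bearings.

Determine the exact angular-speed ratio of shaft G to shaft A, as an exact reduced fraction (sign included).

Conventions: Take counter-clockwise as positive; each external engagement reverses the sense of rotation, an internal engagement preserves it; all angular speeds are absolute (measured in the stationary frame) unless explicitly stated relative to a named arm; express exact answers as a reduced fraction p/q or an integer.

2120/529

class = fixed-axis compound train [6 meshes; 6 ratios multiply, 6 sense flips]
mesh 1 [65T→23T]: running ratio 65/23, sense −
mesh 2 [30T→92T]: running ratio 975/1058, sense +
mesh 3 [54T→54T]: running ratio 975/1058, sense −
mesh 4 [53T→39T]: running ratio 1325/1058, sense +
mesh 5 [27T→27T]: running ratio 1325/1058, sense −
mesh 6 [64T→20T]: running ratio 2120/529, sense +
ω_out/ω_in = 2120/529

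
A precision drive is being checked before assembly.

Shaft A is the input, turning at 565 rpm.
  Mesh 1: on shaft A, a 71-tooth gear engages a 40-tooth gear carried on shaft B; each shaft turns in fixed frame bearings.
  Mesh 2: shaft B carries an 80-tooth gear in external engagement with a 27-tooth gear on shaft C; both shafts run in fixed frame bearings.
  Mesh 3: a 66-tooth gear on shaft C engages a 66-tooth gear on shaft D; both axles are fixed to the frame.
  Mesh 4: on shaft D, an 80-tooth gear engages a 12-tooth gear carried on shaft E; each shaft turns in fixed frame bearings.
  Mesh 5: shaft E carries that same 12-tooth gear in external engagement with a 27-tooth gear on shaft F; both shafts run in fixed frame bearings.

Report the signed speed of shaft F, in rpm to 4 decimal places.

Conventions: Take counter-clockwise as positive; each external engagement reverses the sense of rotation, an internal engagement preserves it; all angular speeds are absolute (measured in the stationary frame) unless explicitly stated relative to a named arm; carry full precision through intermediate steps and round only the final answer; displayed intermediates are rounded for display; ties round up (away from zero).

-8804.3896 rpm

5-mesh fixed-axis compound train (all bearings frame-fixed)
mesh 1 [71T→40T]: ω = 565.0000×71/40 = 1002.8750 rpm, sense flips to −
mesh 2 [80T→27T]: ω = 1002.8750×80/27 = 2971.4815 rpm, sense flips to +
mesh 3 [66T→66T]: ω = 2971.4815×66/66 = 2971.4815 rpm, sense flips to −
mesh 4 [80T→12T]: ω = 2971.4815×80/12 = 19809.8765 rpm, sense flips to +
mesh 5 [12T→27T]: ω = 19809.8765×12/27 = 8804.3896 rpm, sense flips to −
signed output speed = -8804.3896 rpm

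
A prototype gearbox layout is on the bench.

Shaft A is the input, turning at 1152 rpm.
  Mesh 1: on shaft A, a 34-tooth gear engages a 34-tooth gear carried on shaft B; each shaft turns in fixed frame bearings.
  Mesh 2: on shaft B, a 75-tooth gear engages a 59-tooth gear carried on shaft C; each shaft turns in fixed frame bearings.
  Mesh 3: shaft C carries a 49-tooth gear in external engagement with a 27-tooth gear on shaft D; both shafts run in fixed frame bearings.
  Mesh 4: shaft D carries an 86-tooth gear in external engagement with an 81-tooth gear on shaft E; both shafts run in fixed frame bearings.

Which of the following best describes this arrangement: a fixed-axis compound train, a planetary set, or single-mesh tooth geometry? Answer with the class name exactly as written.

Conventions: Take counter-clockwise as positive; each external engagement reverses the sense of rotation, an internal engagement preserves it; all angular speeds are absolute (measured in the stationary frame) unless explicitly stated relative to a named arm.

fixed-axis compound train

topology: fixed-axis compound train — 4 meshes, A→E
classification: fixed-axis compound train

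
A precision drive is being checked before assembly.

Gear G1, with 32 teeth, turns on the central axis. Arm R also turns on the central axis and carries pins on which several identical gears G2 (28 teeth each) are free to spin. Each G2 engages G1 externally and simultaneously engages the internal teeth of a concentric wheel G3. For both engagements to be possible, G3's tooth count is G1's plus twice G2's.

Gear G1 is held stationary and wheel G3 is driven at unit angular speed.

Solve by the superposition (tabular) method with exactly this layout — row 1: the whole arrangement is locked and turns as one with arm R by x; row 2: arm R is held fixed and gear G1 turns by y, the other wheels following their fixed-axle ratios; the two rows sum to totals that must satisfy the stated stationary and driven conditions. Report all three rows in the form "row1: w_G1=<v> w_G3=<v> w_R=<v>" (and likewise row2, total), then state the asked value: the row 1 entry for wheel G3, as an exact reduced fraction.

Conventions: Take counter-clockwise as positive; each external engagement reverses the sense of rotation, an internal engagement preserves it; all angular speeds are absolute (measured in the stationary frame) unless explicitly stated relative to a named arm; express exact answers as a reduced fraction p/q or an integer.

recognized (axles ride arm R): planetary set, 32/28/88 teeth
row 1: whole set turns with the arm by x
row 2 — arm fixed, fixed-axis ratios: sun y, ring −(32/88)·y, arm 0
boundary: total ω_sun = x + y = 0 and total ω_ring = x − (32/88)·y = 1  ⇒  y = -11/15, x = 11/15
row 2 ring = −(32/88)·(-11/15) = 4/15
totals (row 1 + row 2): sun 11/15 + (-11/15) = 0, ring 11/15 + 4/15 = 1, arm 11/15 + 0 = 11/15
asked cell (row1, ring) = 11/15

row1: w_G1=11/15 w_G3=11/15 w_R=11/15
row2: w_G1=-11/15 w_G3=4/15 w_R=0
total: w_G1=0 w_G3=1 w_R=11/15
asked value: 11/15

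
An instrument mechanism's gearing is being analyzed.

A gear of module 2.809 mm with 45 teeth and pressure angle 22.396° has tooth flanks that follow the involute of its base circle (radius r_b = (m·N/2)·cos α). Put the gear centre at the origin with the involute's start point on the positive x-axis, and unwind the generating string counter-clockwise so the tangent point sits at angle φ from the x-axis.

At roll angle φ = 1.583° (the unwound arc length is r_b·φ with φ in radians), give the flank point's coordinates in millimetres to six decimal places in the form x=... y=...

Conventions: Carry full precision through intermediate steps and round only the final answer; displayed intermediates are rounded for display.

x=58.457601 y=0.000411

recognized (one wheel, involute flank): single-mesh tooth geometry, m = 2.809, N = 45
pitch radius r_p = m·N/2 = 2.809·45/2 = 63.202500
base radius r_b = r_p·cos α = 63.202500·cos 22.396° = 58.435302
roll angle φ = 1.583° = 0.02762856 rad
x = r_b·(cos φ + φ·sin φ) = 58.457601
y = r_b·(sin φ − φ·cos φ) = 0.000411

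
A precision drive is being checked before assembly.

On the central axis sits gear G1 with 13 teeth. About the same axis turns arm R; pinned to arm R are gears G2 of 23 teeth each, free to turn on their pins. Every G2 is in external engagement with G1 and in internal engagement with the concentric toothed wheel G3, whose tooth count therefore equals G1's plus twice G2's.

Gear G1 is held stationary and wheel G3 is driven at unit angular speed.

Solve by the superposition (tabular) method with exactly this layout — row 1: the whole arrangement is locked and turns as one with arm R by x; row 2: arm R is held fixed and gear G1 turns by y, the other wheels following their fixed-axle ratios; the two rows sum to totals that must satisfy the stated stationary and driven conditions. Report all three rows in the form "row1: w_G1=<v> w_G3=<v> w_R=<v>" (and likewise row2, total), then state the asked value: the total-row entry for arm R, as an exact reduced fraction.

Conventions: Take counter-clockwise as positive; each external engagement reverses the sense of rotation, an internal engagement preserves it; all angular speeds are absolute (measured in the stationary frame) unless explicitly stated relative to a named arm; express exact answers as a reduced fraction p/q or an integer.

row1: w_G1=59/72 w_G3=59/72 w_R=59/72
row2: w_G1=-59/72 w_G3=13/72 w_R=0
total: w_G1=0 w_G3=1 w_R=59/72
asked value: 59/72

topology: planetary set — G1 13T / G2 23T / G3 59T, arm = carrier (Willis)
superposition row 1 [locked train]: every member turns x
superposition row 2 [arm held]: sun y, ring −(13/59)·y, arm 0
boundary: total ω_sun = x + y = 0 and total ω_ring = x − (13/59)·y = 1  ⇒  y = -59/72, x = 59/72
row 2 ring = −(13/59)·(-59/72) = 13/72
totals (row 1 + row 2): sun 59/72 + (-59/72) = 0, ring 59/72 + 13/72 = 1, arm 59/72 + 0 = 59/72
asked cell (total, arm) = 59/72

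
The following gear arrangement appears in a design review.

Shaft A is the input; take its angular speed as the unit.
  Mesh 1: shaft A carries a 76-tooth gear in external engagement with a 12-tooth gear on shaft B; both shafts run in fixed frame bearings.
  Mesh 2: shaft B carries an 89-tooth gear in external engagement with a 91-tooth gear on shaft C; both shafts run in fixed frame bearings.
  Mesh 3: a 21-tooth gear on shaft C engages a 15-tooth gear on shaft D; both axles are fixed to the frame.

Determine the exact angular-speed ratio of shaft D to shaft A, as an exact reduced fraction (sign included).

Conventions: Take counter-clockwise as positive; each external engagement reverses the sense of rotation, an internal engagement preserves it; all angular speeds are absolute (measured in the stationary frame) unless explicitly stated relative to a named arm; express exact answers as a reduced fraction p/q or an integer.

class = fixed-axis compound train [3 meshes; 3 ratios multiply, 3 sense flips]
mesh 1 [76T→12T]: running ratio 19/3, sense −
mesh 2 [89T→91T]: running ratio 1691/273, sense +
mesh 3 [21T→15T]: running ratio 1691/195, sense −
ω_out/ω_in = -1691/195

-1691/195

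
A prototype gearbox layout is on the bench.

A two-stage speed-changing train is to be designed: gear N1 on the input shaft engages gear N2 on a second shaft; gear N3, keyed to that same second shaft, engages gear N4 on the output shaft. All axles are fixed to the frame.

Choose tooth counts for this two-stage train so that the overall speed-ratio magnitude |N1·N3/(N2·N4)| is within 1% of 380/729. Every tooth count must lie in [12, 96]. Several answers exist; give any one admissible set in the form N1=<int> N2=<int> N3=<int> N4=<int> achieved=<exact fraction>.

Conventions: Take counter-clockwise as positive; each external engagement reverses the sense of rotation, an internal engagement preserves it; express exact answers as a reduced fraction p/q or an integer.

2-stage fixed-axis compound train for ratio 380/729
target = 380/729 in lowest terms: an exact hit needs N1·N3 = k·380 and N2·N4 = k·729 for one integer k, every count in [12, 96]; additionally prefer no 1:1 stage (N1 ≠ N2, N3 ≠ N4)
k = 1: N1·N3 = 380 = 19·20, N2·N4 = 729 = 27·27
achieved = 19·20/(27·27) = 380/729; |achieved − target| = 0 ≤ 19/3645 ✓

N1=19 N2=27 N3=20 N4=27 achieved=380/729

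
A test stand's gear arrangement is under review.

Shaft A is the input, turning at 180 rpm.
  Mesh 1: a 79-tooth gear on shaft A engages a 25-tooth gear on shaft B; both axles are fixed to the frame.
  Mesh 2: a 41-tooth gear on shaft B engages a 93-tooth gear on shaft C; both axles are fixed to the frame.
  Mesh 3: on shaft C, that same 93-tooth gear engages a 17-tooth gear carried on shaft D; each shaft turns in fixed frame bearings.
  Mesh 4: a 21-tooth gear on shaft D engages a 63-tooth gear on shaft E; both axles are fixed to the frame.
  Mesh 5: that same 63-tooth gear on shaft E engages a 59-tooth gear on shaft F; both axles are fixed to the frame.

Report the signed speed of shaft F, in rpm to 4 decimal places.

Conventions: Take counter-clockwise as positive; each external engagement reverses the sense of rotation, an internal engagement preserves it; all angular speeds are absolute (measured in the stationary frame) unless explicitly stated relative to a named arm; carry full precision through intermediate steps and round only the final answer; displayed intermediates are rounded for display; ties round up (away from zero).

-488.2720 rpm

class = fixed-axis compound train [5 meshes; 5 ratios multiply, 5 sense flips]
mesh 1 [79T→25T]: ω = 180.0000×79/25 = 568.8000 rpm, sense flips to −
mesh 2 [41T→93T]: ω = 568.8000×41/93 = 250.7613 rpm, sense flips to +
mesh 3 [93T→17T]: ω = 250.7613×93/17 = 1371.8118 rpm, sense flips to −
mesh 4 [21T→63T]: ω = 1371.8118×21/63 = 457.2706 rpm, sense flips to +
mesh 5 [63T→59T]: ω = 457.2706×63/59 = 488.2720 rpm, sense flips to −
signed output speed = -488.2720 rpm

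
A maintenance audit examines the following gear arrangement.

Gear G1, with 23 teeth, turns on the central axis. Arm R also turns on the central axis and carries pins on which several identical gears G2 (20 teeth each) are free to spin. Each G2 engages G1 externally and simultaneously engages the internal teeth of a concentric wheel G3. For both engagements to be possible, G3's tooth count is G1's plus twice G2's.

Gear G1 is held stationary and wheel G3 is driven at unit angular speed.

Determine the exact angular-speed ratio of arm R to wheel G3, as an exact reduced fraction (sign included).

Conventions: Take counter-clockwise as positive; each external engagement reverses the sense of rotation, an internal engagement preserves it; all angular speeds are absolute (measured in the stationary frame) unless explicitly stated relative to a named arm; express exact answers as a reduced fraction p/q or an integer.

class = planetary set [G3 = 23+2·20 = 63; Willis about the carrier]
ring teeth: 23 + 2·20 = 63
23(ω_sun−ω_arm) = −63(ω_ring−ω_arm),  ω_sun = 0, ω_ring = 1
23(0−ω_arm) = −63(1−ω_arm)  ⇒  86·ω_arm = 63  ⇒  ω_arm = 63/86
ω_out/ω_in = 63/86

63/86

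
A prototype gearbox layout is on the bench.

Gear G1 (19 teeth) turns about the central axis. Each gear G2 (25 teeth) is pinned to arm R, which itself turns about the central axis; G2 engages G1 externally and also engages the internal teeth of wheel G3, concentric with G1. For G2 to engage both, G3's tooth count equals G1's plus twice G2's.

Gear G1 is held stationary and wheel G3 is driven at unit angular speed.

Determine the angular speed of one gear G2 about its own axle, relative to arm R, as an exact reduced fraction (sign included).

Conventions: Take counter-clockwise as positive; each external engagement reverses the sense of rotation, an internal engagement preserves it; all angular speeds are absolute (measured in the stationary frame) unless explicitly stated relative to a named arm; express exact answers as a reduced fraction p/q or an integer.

1311/2200

topology: planetary set — G1 19T / G2 25T / G3 69T, arm = carrier (Willis)
ring teeth: 19 + 2·25 = 69
19(ω_sun−ω_arm) = −69(ω_ring−ω_arm),  ω_sun = 0, ω_ring = 1
19(0−ω_arm) = −69(1−ω_arm)  ⇒  88·ω_arm = 69  ⇒  ω_arm = 69/88
sun–planet mesh: 19·(0−69/88) = −25·(ω_p−ω_arm)  ⇒  ω_p−ω_arm = 1311/2200
exact speed ratio = 1311/2200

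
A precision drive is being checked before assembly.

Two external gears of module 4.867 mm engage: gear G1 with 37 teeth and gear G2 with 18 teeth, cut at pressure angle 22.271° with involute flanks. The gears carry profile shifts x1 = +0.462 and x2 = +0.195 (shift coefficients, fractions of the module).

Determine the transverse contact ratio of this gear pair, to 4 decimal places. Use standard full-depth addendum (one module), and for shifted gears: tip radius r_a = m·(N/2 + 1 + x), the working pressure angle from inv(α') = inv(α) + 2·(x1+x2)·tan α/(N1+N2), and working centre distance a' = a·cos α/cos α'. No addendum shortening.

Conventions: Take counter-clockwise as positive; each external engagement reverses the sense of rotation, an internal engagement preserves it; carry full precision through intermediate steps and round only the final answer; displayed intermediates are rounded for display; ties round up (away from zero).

1.4404

topology: single-mesh involute geometry — m = 4.867, 37T/18T pair
base radii: r_b1 = 83.322703, r_b2 = 40.535369
tip radii: r_a1 = 97.155054, r_a2 = 49.619065
inv(α') = inv(22.271°) + 2·(+0.462+0.195)·tan α/(37+18) = 0.03062070  ⇒  α' = 25.16875°
a' = a·cos α / cos α' = 133.8425·cos 22.271°/cos 25.16875° = 136.850803
action lengths: √(r_a1²−r_b1²) = 49.964304, √(r_a2²−r_b2²) = 28.617049
base pitch p_b = π·m·cos α = 14.149513
CR = (49.964304 + 28.617049 − 136.850803·sin 25.16875°)/14.149513 = 1.440379
contact ratio ≈ 1.4404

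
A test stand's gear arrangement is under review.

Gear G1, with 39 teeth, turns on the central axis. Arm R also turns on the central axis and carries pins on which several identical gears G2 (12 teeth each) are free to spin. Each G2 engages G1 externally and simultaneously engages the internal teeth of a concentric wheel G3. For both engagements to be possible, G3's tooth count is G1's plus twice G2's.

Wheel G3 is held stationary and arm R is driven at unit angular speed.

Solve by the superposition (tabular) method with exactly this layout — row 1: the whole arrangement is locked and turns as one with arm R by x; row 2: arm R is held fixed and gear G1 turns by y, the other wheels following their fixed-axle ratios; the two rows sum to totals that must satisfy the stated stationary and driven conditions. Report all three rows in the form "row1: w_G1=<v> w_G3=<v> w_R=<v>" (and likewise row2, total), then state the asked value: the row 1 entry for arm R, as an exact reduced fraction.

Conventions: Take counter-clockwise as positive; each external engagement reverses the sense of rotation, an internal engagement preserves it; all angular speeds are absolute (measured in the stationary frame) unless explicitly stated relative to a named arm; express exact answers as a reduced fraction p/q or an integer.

planetary set (39T centre, 12T on arm, 63T internal) — Willis relation
row 1: whole set turns with the arm by x
superposition row 2 [arm held]: sun y, ring −(39/63)·y, arm 0
boundary: total ω_ring = x − (39/63)·y = 0 and total ω_arm = x = 1  ⇒  y = 21/13, x = 1
row 2 ring = −(39/63)·21/13 = -1
totals (row 1 + row 2): sun 1 + 21/13 = 34/13, ring 1 + (-1) = 0, arm 1 + 0 = 1
asked cell (row1, arm) = 1

row1: w_G1=1 w_G3=1 w_R=1
row2: w_G1=21/13 w_G3=-1 w_R=0
total: w_G1=34/13 w_G3=0 w_R=1
asked value: 1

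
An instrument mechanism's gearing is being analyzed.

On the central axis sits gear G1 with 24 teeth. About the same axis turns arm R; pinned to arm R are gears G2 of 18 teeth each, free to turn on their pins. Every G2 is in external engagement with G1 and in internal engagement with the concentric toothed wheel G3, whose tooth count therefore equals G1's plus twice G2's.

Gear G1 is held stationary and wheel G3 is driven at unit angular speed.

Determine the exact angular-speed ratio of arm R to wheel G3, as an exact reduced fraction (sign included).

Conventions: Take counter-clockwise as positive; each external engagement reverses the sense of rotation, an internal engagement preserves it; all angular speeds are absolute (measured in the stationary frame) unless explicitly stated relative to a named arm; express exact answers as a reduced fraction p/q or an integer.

5/7

topology: planetary set — G1 24T / G2 18T / G3 60T, arm = carrier (Willis)
ring teeth: 24 + 2·18 = 60
24(ω_sun−ω_arm) = −60(ω_ring−ω_arm),  ω_sun = 0, ω_ring = 1
24(0−ω_arm) = −60(1−ω_arm)  ⇒  84·ω_arm = 60  ⇒  ω_arm = 5/7
ω_out/ω_in = 5/7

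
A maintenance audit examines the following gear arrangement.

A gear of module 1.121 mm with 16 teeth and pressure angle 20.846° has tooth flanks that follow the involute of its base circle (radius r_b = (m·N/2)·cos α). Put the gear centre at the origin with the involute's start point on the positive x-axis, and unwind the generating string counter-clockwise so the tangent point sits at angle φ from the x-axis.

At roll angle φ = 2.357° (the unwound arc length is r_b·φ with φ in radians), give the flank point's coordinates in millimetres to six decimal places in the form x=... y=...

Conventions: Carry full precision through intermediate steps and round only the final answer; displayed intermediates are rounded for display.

single-mesh involute tooth geometry (16T wheel at module 1.121)
pitch radius r_p = m·N/2 = 1.121·16/2 = 8.968000
base radius r_b = r_p·cos α = 8.968000·cos 20.846° = 8.380957
roll angle φ = 2.357° = 0.04113741 rad
x = r_b·(cos φ + φ·sin φ) = 8.388046
y = r_b·(sin φ − φ·cos φ) = 0.000194

x=8.388046 y=0.000194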